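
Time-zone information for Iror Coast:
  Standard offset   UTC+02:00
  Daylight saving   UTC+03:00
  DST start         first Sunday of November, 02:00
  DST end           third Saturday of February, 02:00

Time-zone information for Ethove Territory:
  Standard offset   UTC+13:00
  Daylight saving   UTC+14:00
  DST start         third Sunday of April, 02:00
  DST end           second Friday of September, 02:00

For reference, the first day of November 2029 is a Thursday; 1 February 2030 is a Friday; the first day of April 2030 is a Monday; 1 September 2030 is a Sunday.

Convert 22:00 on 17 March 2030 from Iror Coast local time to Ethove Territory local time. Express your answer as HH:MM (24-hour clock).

1 November 2029 is a Thursday, so the first Sunday is November 4.
1 February 2030 is a Friday, so the first Saturday is February 2 and the third is February 16.
17 March 2030 does not fall between 4 November 2029 and 16 February 2030, so daylight saving is not in effect and Iror Coast is at UTC+02:00.
22:00 Iror Coast − 2h = 20:00 UTC.
1 April 2030 is a Monday, so the first Sunday is April 7 and the third is April 21.
1 September 2030 is a Sunday, so the first Friday is September 6 and the second is September 13.
At the standard offset (UTC+13:00), 20:00 UTC + 13h = 09:00 Ethove Territory standard time (rolling into the next day, 18 March 2030).
Daylight saving runs 21 April – 13 September; the standard-time date in Ethove Territory, 18 March 2030, is outside that window, so Ethove Territory is on standard time at UTC+13:00.
20:00 UTC + 13h = 09:00 Ethove Territory (rolling into the next day, 18 March 2030).

09:00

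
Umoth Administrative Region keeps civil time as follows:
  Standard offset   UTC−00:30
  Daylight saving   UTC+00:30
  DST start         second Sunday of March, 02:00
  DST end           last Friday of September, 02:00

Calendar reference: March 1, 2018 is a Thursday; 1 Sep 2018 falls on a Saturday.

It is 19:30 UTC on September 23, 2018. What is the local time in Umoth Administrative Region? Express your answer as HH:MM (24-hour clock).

20:00

1 March 2018 is a Thursday, so the first Sunday is March 4 and the second is March 11.
1 September 2018 is a Saturday, so Fridays fall on 7, 14, 21, 28; the last is September 28.
At the standard offset (UTC−00:30), 19:30 UTC − 0h30m = 19:00 Umoth Administrative Region standard time.
The standard-time date in Umoth Administrative Region, September 23, 2018, lies within the daylight-saving period (11 March – 28 September), so Umoth Administrative Region is on daylight time, UTC+00:30.
19:30 UTC + 0h30m = 20:00 local.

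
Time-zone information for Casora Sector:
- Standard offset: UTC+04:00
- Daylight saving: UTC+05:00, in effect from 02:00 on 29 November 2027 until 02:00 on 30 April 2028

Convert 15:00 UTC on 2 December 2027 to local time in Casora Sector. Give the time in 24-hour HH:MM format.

At the standard offset (UTC+04:00), 15:00 UTC + 4h = 19:00 Casora Sector standard time.
Daylight saving runs 29 November 2027 – 30 April 2028; the standard-time date in Casora Sector, 2 December 2027, is inside that window, so Casora Sector is at UTC+05:00.
15:00 UTC + 5h = 20:00 local.

20:00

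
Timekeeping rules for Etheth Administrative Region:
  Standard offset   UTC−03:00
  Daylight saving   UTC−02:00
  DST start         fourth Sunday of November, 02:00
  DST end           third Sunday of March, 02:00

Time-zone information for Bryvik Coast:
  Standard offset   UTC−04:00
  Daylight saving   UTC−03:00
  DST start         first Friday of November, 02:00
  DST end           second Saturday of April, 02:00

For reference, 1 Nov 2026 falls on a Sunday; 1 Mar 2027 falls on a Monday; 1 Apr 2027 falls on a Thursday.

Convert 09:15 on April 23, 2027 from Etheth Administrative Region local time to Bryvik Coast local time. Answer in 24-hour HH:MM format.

08:15

1 November 2026 is a Sunday, so the first Sunday is November 1 and the fourth is November 22.
1 March 2027 is a Monday, so the first Sunday is March 7 and the third is March 21.
Daylight saving runs 22 November 2026 – 21 March 2027; April 23, 2027 is outside that window, so Etheth Administrative Region is on standard time at UTC−03:00.
09:15 Etheth Administrative Region + 3h = 12:15 UTC.
1 November 2026 is a Sunday, so the first Friday is November 6.
1 April 2027 is a Thursday, so the first Saturday is April 3 and the second is April 10.
At the standard offset (UTC−04:00), 12:15 UTC − 4h = 08:15 Bryvik Coast standard time.
The standard-time date in Bryvik Coast, April 23, 2027, does not fall between 6 November 2026 and 10 April 2027, so daylight saving is not in effect and Bryvik Coast is at UTC−04:00.
12:15 UTC − 4h = 08:15 Bryvik Coast.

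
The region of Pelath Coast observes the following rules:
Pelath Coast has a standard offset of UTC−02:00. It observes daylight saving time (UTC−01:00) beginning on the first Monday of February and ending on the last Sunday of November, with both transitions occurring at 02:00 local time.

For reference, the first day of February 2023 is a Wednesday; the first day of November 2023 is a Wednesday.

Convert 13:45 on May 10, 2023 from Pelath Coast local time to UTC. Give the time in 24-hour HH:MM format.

1 February 2023 is a Wednesday, so the first Monday is February 6.
1 November 2023 is a Wednesday, so Sundays fall on 5, 12, 19, 26; the last is November 26.
Daylight saving runs 6 February – 26 November; May 10, 2023 is inside that window, so Pelath Coast is at UTC−01:00.
13:45 local + 1h = 14:45 UTC.

14:45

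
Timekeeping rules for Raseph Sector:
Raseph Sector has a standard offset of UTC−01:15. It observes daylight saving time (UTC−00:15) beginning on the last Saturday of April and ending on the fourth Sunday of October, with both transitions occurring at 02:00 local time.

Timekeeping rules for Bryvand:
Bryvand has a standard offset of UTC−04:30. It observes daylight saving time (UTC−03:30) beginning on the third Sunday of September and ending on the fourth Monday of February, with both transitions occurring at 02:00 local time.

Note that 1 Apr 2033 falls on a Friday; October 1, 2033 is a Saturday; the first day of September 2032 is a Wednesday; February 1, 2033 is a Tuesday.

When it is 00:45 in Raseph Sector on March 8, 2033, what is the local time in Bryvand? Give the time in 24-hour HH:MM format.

1 April 2033 is a Friday, so Saturdays fall on 2, 9, 16, 23, 30; the last is April 30.
1 October 2033 is a Saturday, so the first Sunday is October 2 and the fourth is October 23.
March 8, 2033 is outside the daylight-saving period (30 April – 23 October), so Raseph Sector is on standard time, UTC−01:15.
00:45 Raseph Sector + 1h15m = 02:00 UTC.
1 September 2032 is a Wednesday, so the first Sunday is September 5 and the third is September 19.
1 February 2033 is a Tuesday, so the first Monday is February 7 and the fourth is February 28.
At the standard offset (UTC−04:30), 02:00 UTC − 4h30m = 21:30 Bryvand standard time (rolling into the previous day, 7 March 2033).
The standard-time date in Bryvand, March 7, 2033, does not fall between 19 September 2032 and 28 February 2033, so daylight saving is not in effect and Bryvand is at UTC−04:30.
02:00 UTC − 4h30m = 21:30 Bryvand (rolling into the previous day, 7 March 2033).

21:30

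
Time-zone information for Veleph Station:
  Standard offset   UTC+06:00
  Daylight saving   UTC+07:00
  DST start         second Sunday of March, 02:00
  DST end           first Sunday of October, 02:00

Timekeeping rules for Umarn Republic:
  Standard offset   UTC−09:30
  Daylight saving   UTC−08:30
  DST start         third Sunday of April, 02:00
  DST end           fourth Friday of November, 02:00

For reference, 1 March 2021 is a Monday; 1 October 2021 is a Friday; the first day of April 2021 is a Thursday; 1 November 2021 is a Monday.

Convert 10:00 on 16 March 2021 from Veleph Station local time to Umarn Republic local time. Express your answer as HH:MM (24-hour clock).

17:30

1 March 2021 is a Monday, so the first Sunday is March 7 and the second is March 14.
1 October 2021 is a Friday, so the first Sunday is October 3.
Daylight saving runs 14 March – 3 October; 16 March 2021 is inside that window, so Veleph Station is at UTC+07:00.
10:00 Veleph Station − 7h = 03:00 UTC.
1 April 2021 is a Thursday, so the first Sunday is April 4 and the third is April 18.
1 November 2021 is a Monday, so the first Friday is November 5 and the fourth is November 26.
At the standard offset (UTC−09:30), 03:00 UTC − 9h30m = 17:30 Umarn Republic standard time (rolling into the previous day, 15 March 2021).
The standard-time date in Umarn Republic, 15 March 2021, does not fall between 18 April and 26 November, so daylight saving is not in effect and Umarn Republic is at UTC−09:30.
03:00 UTC − 9h30m = 17:30 Umarn Republic (rolling into the previous day, 15 March 2021).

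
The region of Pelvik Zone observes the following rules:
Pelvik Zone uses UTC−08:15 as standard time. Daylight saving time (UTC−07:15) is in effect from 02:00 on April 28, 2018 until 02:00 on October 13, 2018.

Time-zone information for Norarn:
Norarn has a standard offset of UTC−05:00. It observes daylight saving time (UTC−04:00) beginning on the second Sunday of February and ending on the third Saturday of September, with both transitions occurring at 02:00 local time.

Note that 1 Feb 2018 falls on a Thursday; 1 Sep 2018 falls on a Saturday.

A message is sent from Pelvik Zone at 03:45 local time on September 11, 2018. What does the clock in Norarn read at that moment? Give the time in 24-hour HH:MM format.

07:00

Daylight saving runs 28 April – 13 October; September 11, 2018 is inside that window, so Pelvik Zone is at UTC−07:15.
03:45 Pelvik Zone + 7h15m = 11:00 UTC.
1 February 2018 is a Thursday, so the first Sunday is February 4 and the second is February 11.
1 September 2018 is a Saturday, so the first Saturday is September 1 and the third is September 15.
At the standard offset (UTC−05:00), 11:00 UTC − 5h = 06:00 Norarn standard time.
The standard-time date in Norarn, September 11, 2018, falls between 11 February and 15 September, so daylight saving is in effect and Norarn is at UTC−04:00.
11:00 UTC − 4h = 07:00 Norarn.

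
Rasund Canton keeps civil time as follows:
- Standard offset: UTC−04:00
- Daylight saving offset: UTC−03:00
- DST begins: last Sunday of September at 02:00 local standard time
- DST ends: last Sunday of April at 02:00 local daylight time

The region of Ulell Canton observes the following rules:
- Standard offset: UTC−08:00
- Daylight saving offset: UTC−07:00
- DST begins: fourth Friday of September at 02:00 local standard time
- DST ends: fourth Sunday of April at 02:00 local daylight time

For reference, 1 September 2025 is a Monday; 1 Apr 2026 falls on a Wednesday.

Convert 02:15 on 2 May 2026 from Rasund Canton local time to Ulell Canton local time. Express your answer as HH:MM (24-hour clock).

22:15

1 September 2025 is a Monday, so Sundays fall on 7, 14, 21, 28; the last is September 28.
1 April 2026 is a Wednesday, so Sundays fall on 5, 12, 19, 26; the last is April 26.
2 May 2026 is outside the daylight-saving period (28 September 2025 – 26 April 2026), so Rasund Canton is on standard time, UTC−04:00.
02:15 Rasund Canton + 4h = 06:15 UTC.
1 September 2025 is a Monday, so the first Friday is September 5 and the fourth is September 26.
1 April 2026 is a Wednesday, so the first Sunday is April 5 and the fourth is April 26.
At the standard offset (UTC−08:00), 06:15 UTC − 8h = 22:15 Ulell Canton standard time (rolling into the previous day, 1 May 2026).
The standard-time date in Ulell Canton, 1 May 2026, is outside the daylight-saving period (26 September 2025 – 26 April 2026), so Ulell Canton is on standard time, UTC−08:00.
06:15 UTC − 8h = 22:15 Ulell Canton (rolling into the previous day, 1 May 2026).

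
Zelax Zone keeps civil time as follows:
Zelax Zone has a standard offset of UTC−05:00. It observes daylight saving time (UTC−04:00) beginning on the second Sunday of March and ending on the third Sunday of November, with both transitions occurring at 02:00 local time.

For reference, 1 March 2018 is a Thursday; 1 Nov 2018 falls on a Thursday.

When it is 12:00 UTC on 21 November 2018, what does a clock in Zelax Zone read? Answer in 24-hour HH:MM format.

07:00

1 March 2018 is a Thursday, so the first Sunday is March 4 and the second is March 11.
1 November 2018 is a Thursday, so the first Sunday is November 4 and the third is November 18.
At the standard offset (UTC−05:00), 12:00 UTC − 5h = 07:00 Zelax Zone standard time.
Daylight saving runs 11 March – 18 November; the standard-time date in Zelax Zone, 21 November 2018, is outside that window, so Zelax Zone is on standard time at UTC−05:00.
12:00 UTC − 5h = 07:00 local.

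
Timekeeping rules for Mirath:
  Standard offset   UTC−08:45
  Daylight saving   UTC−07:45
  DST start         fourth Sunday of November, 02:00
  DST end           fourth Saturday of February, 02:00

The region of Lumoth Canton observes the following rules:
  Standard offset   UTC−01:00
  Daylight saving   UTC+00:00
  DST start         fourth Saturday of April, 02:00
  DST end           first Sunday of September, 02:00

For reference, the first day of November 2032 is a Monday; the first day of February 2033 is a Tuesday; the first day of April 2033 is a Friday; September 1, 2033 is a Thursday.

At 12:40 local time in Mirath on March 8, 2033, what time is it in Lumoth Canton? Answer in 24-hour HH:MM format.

20:25

1 November 2032 is a Monday, so the first Sunday is November 7 and the fourth is November 28.
1 February 2033 is a Tuesday, so the first Saturday is February 5 and the fourth is February 26.
Daylight saving runs 28 November 2032 – 26 February 2033; March 8, 2033 is outside that window, so Mirath is on standard time at UTC−08:45.
12:40 Mirath + 8h45m = 21:25 UTC.
1 April 2033 is a Friday, so the first Saturday is April 2 and the fourth is April 23.
1 September 2033 is a Thursday, so the first Sunday is September 4.
At the standard offset (UTC−01:00), 21:25 UTC − 1h = 20:25 Lumoth Canton standard time.
Daylight saving runs 23 April – 4 September; the standard-time date in Lumoth Canton, March 8, 2033, is outside that window, so Lumoth Canton is on standard time at UTC−01:00.
21:25 UTC − 1h = 20:25 Lumoth Canton.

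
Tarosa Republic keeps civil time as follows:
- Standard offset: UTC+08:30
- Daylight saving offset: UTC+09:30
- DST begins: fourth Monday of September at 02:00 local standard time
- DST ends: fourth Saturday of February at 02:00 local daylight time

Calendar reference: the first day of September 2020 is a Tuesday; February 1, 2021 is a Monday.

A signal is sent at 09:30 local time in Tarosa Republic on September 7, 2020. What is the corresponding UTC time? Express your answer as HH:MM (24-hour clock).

01:00

1 September 2020 is a Tuesday, so the first Monday is September 7 and the fourth is September 28.
1 February 2021 is a Monday, so the first Saturday is February 6 and the fourth is February 27.
Daylight saving runs 28 September 2020 – 27 February 2021; September 7, 2020 is outside that window, so Tarosa Republic is on standard time at UTC+08:30.
09:30 local − 8h30m = 01:00 UTC.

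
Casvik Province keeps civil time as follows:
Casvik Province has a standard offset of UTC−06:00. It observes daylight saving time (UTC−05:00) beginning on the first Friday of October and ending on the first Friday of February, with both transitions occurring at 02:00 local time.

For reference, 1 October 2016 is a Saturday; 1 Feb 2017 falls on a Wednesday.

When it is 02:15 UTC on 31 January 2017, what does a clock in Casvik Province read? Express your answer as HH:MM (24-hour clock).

21:15

1 October 2016 is a Saturday, so the first Friday is October 7.
1 February 2017 is a Wednesday, so the first Friday is February 3.
At the standard offset (UTC−06:00), 02:15 UTC − 6h = 20:15 Casvik Province standard time (rolling into the previous day, 30 January 2017).
Daylight saving runs 7 October 2016 – 3 February 2017; the standard-time date in Casvik Province, 30 January 2017, is inside that window, so Casvik Province is at UTC−05:00.
02:15 UTC − 5h = 21:15 local (rolling into the previous day, 30 January 2017).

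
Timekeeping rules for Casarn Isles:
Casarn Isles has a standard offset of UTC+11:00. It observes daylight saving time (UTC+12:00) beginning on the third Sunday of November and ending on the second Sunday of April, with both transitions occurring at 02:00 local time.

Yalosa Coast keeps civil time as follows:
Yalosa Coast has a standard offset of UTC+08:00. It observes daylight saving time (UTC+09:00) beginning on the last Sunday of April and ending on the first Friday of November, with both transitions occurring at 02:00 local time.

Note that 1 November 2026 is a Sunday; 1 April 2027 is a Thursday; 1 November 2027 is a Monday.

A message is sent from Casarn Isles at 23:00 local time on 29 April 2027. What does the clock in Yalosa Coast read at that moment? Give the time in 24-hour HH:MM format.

21:00

1 November 2026 is a Sunday, so the first Sunday is November 1 and the third is November 15.
1 April 2027 is a Thursday, so the first Sunday is April 4 and the second is April 11.
29 April 2027 is outside the daylight-saving period (15 November 2026 – 11 April 2027), so Casarn Isles is on standard time, UTC+11:00.
23:00 Casarn Isles − 11h = 12:00 UTC.
1 April 2027 is a Thursday, so Sundays fall on 4, 11, 18, 25; the last is April 25.
1 November 2027 is a Monday, so the first Friday is November 5.
At the standard offset (UTC+08:00), 12:00 UTC + 8h = 20:00 Yalosa Coast standard time.
The standard-time date in Yalosa Coast, 29 April 2027, falls between 25 April and 5 November, so daylight saving is in effect and Yalosa Coast is at UTC+09:00.
12:00 UTC + 9h = 21:00 Yalosa Coast.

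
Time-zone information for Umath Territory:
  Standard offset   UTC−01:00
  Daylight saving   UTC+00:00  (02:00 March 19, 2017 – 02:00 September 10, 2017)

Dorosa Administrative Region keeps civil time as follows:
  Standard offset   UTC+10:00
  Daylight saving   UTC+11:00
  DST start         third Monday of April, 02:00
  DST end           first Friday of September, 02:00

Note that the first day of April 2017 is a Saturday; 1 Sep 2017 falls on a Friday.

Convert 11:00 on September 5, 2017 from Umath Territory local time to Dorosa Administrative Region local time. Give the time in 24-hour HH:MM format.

Daylight saving runs 19 March – 10 September; September 5, 2017 is inside that window, so Umath Territory is at UTC+00:00.
11:00 Umath Territory − 0h = 11:00 UTC.
1 April 2017 is a Saturday, so the first Monday is April 3 and the third is April 17.
1 September 2017 is a Friday, so the first Friday is September 1.
At the standard offset (UTC+10:00), 11:00 UTC + 10h = 21:00 Dorosa Administrative Region standard time.
Daylight saving runs 17 April – 1 September; the standard-time date in Dorosa Administrative Region, September 5, 2017, is outside that window, so Dorosa Administrative Region is on standard time at UTC+10:00.
11:00 UTC + 10h = 21:00 Dorosa Administrative Region.

21:00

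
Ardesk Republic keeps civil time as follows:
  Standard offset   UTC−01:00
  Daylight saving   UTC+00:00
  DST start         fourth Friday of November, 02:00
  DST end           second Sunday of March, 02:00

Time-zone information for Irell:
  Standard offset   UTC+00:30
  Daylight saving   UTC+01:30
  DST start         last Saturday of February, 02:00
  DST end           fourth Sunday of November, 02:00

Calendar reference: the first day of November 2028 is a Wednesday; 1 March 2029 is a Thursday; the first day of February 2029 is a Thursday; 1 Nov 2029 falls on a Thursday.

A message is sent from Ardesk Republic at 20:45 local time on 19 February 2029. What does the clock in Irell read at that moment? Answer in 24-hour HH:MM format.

21:15

1 November 2028 is a Wednesday, so the first Friday is November 3 and the fourth is November 24.
1 March 2029 is a Thursday, so the first Sunday is March 4 and the second is March 11.
19 February 2029 falls between 24 November 2028 and 11 March 2029, so daylight saving is in effect and Ardesk Republic is at UTC+00:00.
20:45 Ardesk Republic − 0h = 20:45 UTC.
1 February 2029 is a Thursday, so Saturdays fall on 3, 10, 17, 24; the last is February 24.
1 November 2029 is a Thursday, so the first Sunday is November 4 and the fourth is November 25.
At the standard offset (UTC+00:30), 20:45 UTC + 0h30m = 21:15 Irell standard time.
Daylight saving runs 24 February – 25 November; the standard-time date in Irell, 19 February 2029, is outside that window, so Irell is on standard time at UTC+00:30.
20:45 UTC + 0h30m = 21:15 Irell.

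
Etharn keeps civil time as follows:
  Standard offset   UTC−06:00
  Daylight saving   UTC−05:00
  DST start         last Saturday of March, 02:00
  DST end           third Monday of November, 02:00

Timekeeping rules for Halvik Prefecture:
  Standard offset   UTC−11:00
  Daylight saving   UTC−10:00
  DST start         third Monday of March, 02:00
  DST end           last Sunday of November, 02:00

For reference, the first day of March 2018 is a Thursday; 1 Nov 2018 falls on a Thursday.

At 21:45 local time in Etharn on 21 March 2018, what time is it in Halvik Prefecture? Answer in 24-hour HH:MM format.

17:45

1 March 2018 is a Thursday, so Saturdays fall on 3, 10, 17, 24, 31; the last is March 31.
1 November 2018 is a Thursday, so the first Monday is November 5 and the third is November 19.
21 March 2018 does not fall between 31 March and 19 November, so daylight saving is not in effect and Etharn is at UTC−06:00.
21:45 Etharn + 6h = 03:45 UTC (rolling into the next day, 22 March 2018).
1 March 2018 is a Thursday, so the first Monday is March 5 and the third is March 19.
1 November 2018 is a Thursday, so Sundays fall on 4, 11, 18, 25; the last is November 25.
At the standard offset (UTC−11:00), 03:45 UTC − 11h = 16:45 Halvik Prefecture standard time (rolling into the previous day, 21 March 2018).
The standard-time date in Halvik Prefecture, 21 March 2018, lies within the daylight-saving period (19 March – 25 November), so Halvik Prefecture is on daylight time, UTC−10:00.
03:45 UTC − 10h = 17:45 Halvik Prefecture (rolling into the previous day, 21 March 2018).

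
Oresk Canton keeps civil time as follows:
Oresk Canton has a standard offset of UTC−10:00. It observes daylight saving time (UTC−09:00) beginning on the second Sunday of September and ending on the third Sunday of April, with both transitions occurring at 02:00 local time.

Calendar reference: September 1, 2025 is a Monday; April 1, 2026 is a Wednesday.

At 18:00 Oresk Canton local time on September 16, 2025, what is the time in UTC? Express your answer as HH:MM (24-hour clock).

03:00

1 September 2025 is a Monday, so the first Sunday is September 7 and the second is September 14.
1 April 2026 is a Wednesday, so the first Sunday is April 5 and the third is April 19.
September 16, 2025 lies within the daylight-saving period (14 September 2025 – 19 April 2026), so Oresk Canton is on daylight time, UTC−09:00.
18:00 local + 9h = 03:00 UTC (rolling into the next day, 17 September 2025).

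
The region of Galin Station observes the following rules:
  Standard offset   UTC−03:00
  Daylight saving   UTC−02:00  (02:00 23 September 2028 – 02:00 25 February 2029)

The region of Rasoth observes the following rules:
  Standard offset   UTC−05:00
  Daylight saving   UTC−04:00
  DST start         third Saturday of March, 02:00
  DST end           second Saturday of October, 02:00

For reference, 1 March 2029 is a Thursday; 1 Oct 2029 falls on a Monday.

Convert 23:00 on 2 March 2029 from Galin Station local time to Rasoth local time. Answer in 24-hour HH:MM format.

21:00

2 March 2029 is outside the daylight-saving period (23 September 2028 – 25 February 2029), so Galin Station is on standard time, UTC−03:00.
23:00 Galin Station + 3h = 02:00 UTC (rolling into the next day, 3 March 2029).
1 March 2029 is a Thursday, so the first Saturday is March 3 and the third is March 17.
1 October 2029 is a Monday, so the first Saturday is October 6 and the second is October 13.
At the standard offset (UTC−05:00), 02:00 UTC − 5h = 21:00 Rasoth standard time (rolling into the previous day, 2 March 2029).
The standard-time date in Rasoth, 2 March 2029, is outside the daylight-saving period (17 March – 13 October), so Rasoth is on standard time, UTC−05:00.
02:00 UTC − 5h = 21:00 Rasoth (rolling into the previous day, 2 March 2029).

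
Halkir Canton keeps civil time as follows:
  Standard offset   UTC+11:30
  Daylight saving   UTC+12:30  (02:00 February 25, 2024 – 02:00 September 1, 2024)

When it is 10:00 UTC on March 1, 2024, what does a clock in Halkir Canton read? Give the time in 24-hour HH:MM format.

At the standard offset (UTC+11:30), 10:00 UTC + 11h30m = 21:30 Halkir Canton standard time.
The standard-time date in Halkir Canton, March 1, 2024, falls between 25 February and 1 September, so daylight saving is in effect and Halkir Canton is at UTC+12:30.
10:00 UTC + 12h30m = 22:30 local.

22:30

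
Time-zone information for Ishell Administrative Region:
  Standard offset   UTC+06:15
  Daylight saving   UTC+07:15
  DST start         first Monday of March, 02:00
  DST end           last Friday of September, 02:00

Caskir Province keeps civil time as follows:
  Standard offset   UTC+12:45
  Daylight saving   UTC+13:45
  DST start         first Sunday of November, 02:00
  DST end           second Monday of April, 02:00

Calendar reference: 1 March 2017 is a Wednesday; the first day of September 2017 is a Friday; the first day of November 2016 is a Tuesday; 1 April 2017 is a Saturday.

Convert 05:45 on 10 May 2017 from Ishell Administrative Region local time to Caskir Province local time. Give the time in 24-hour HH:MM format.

1 March 2017 is a Wednesday, so the first Monday is March 6.
1 September 2017 is a Friday, so Fridays fall on 1, 8, 15, 22, 29; the last is September 29.
Daylight saving runs 6 March – 29 September; 10 May 2017 is inside that window, so Ishell Administrative Region is at UTC+07:15.
05:45 Ishell Administrative Region − 7h15m = 22:30 UTC (rolling into the previous day, 9 May 2017).
1 November 2016 is a Tuesday, so the first Sunday is November 6.
1 April 2017 is a Saturday, so the first Monday is April 3 and the second is April 10.
At the standard offset (UTC+12:45), 22:30 UTC + 12h45m = 11:15 Caskir Province standard time (rolling into the next day, 10 May 2017).
The standard-time date in Caskir Province, 10 May 2017, does not fall between 6 November 2016 and 10 April 2017, so daylight saving is not in effect and Caskir Province is at UTC+12:45.
22:30 UTC + 12h45m = 11:15 Caskir Province (rolling into the next day, 10 May 2017).

11:15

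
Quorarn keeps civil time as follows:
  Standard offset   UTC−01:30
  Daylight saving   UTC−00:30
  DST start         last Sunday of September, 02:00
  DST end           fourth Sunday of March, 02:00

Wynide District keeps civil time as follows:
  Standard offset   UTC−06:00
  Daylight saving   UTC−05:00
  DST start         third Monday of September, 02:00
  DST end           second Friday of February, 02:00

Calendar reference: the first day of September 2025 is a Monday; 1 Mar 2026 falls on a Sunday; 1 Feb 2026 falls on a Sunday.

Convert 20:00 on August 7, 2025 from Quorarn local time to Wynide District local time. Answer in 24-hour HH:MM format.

15:30

1 September 2025 is a Monday, so Sundays fall on 7, 14, 21, 28; the last is September 28.
1 March 2026 is a Sunday, so the first Sunday is March 1 and the fourth is March 22.
August 7, 2025 does not fall between 28 September 2025 and 22 March 2026, so daylight saving is not in effect and Quorarn is at UTC−01:30.
20:00 Quorarn + 1h30m = 21:30 UTC.
1 September 2025 is a Monday, so the first Monday is September 1 and the third is September 15.
1 February 2026 is a Sunday, so the first Friday is February 6 and the second is February 13.
At the standard offset (UTC−06:00), 21:30 UTC − 6h = 15:30 Wynide District standard time.
Daylight saving runs 15 September 2025 – 13 February 2026; the standard-time date in Wynide District, August 7, 2025, is outside that window, so Wynide District is on standard time at UTC−06:00.
21:30 UTC − 6h = 15:30 Wynide District.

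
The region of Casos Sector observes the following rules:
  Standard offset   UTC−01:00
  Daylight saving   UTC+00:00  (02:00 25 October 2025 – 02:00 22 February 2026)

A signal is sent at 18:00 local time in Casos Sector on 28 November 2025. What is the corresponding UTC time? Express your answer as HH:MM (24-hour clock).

18:00

Daylight saving runs 25 October 2025 – 22 February 2026; 28 November 2025 is inside that window, so Casos Sector is at UTC+00:00.
18:00 local − 0h = 18:00 UTC.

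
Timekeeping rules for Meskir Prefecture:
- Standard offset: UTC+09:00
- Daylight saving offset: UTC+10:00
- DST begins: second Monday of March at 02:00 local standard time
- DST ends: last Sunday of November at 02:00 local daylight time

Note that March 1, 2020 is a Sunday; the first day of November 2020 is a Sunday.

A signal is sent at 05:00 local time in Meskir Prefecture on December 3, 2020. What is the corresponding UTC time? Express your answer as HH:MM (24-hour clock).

20:00

1 March 2020 is a Sunday, so the first Monday is March 2 and the second is March 9.
1 November 2020 is a Sunday, so Sundays fall on 1, 8, 15, 22, 29; the last is November 29.
Daylight saving runs 9 March – 29 November; December 3, 2020 is outside that window, so Meskir Prefecture is on standard time at UTC+09:00.
05:00 local − 9h = 20:00 UTC (rolling into the previous day, 2 December 2020).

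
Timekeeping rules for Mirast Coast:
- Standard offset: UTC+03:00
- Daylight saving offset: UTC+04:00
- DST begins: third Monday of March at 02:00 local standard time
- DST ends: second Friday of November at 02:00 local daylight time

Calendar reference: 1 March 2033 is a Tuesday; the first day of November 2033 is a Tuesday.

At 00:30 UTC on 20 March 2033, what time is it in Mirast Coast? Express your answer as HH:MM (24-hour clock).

03:30

1 March 2033 is a Tuesday, so the first Monday is March 7 and the third is March 21.
1 November 2033 is a Tuesday, so the first Friday is November 4 and the second is November 11.
At the standard offset (UTC+03:00), 00:30 UTC + 3h = 03:30 Mirast Coast standard time.
The standard-time date in Mirast Coast, 20 March 2033, is outside the daylight-saving period (21 March – 11 November), so Mirast Coast is on standard time, UTC+03:00.
00:30 UTC + 3h = 03:30 local.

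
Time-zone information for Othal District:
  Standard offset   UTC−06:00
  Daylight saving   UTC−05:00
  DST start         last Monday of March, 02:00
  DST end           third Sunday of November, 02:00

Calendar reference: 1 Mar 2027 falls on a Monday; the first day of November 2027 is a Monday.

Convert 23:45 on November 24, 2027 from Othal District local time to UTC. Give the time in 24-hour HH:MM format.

1 March 2027 is a Monday, so Mondays fall on 1, 8, 15, 22, 29; the last is March 29.
1 November 2027 is a Monday, so the first Sunday is November 7 and the third is November 21.
Daylight saving runs 29 March – 21 November; November 24, 2027 is outside that window, so Othal District is on standard time at UTC−06:00.
23:45 local + 6h = 05:45 UTC (rolling into the next day, 25 November 2027).

05:45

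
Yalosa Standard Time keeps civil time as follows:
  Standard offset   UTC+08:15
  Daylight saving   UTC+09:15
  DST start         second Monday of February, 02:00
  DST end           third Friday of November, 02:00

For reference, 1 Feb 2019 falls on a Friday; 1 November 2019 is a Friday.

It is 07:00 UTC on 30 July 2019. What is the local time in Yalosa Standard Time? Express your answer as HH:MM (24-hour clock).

1 February 2019 is a Friday, so the first Monday is February 4 and the second is February 11.
1 November 2019 is a Friday, so the first Friday is November 1 and the third is November 15.
At the standard offset (UTC+08:15), 07:00 UTC + 8h15m = 15:15 Yalosa Standard Time standard time.
The standard-time date in Yalosa Standard Time, 30 July 2019, falls between 11 February and 15 November, so daylight saving is in effect and Yalosa Standard Time is at UTC+09:15.
07:00 UTC + 9h15m = 16:15 local.

16:15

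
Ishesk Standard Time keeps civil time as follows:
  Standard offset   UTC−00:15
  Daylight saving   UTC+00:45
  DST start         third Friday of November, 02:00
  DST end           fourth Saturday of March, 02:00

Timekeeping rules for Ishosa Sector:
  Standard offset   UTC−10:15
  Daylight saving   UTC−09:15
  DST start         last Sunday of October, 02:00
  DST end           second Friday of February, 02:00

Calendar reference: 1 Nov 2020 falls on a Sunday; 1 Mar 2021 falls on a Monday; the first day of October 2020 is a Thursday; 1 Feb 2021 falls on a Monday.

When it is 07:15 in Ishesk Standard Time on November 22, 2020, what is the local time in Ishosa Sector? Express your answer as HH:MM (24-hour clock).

1 November 2020 is a Sunday, so the first Friday is November 6 and the third is November 20.
1 March 2021 is a Monday, so the first Saturday is March 6 and the fourth is March 27.
November 22, 2020 lies within the daylight-saving period (20 November 2020 – 27 March 2021), so Ishesk Standard Time is on daylight time, UTC+00:45.
07:15 Ishesk Standard Time − 0h45m = 06:30 UTC.
1 October 2020 is a Thursday, so Sundays fall on 4, 11, 18, 25; the last is October 25.
1 February 2021 is a Monday, so the first Friday is February 5 and the second is February 12.
At the standard offset (UTC−10:15), 06:30 UTC − 10h15m = 20:15 Ishosa Sector standard time (rolling into the previous day, 21 November 2020).
The standard-time date in Ishosa Sector, November 21, 2020, falls between 25 October 2020 and 12 February 2021, so daylight saving is in effect and Ishosa Sector is at UTC−09:15.
06:30 UTC − 9h15m = 21:15 Ishosa Sector (rolling into the previous day, 21 November 2020).

21:15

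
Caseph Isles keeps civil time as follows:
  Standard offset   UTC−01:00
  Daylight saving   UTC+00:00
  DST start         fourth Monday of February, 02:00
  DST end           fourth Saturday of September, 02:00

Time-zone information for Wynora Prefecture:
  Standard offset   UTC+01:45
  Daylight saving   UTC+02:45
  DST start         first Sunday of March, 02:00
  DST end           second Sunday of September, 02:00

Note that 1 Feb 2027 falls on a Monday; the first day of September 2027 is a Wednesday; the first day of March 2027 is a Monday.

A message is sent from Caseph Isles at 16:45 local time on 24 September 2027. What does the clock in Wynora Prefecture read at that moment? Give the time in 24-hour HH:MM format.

1 February 2027 is a Monday, so the first Monday is February 1 and the fourth is February 22.
1 September 2027 is a Wednesday, so the first Saturday is September 4 and the fourth is September 25.
24 September 2027 falls between 22 February and 25 September, so daylight saving is in effect and Caseph Isles is at UTC+00:00.
16:45 Caseph Isles − 0h = 16:45 UTC.
1 March 2027 is a Monday, so the first Sunday is March 7.
1 September 2027 is a Wednesday, so the first Sunday is September 5 and the second is September 12.
At the standard offset (UTC+01:45), 16:45 UTC + 1h45m = 18:30 Wynora Prefecture standard time.
The standard-time date in Wynora Prefecture, 24 September 2027, does not fall between 7 March and 12 September, so daylight saving is not in effect and Wynora Prefecture is at UTC+01:45.
16:45 UTC + 1h45m = 18:30 Wynora Prefecture.

18:30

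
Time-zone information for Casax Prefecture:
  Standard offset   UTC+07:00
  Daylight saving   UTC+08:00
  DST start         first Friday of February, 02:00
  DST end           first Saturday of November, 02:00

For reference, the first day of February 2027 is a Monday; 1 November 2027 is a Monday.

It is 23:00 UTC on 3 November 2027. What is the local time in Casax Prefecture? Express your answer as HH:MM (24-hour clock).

07:00

1 February 2027 is a Monday, so the first Friday is February 5.
1 November 2027 is a Monday, so the first Saturday is November 6.
At the standard offset (UTC+07:00), 23:00 UTC + 7h = 06:00 Casax Prefecture standard time (rolling into the next day, 4 November 2027).
Daylight saving runs 5 February – 6 November; the standard-time date in Casax Prefecture, 4 November 2027, is inside that window, so Casax Prefecture is at UTC+08:00.
23:00 UTC + 8h = 07:00 local (rolling into the next day, 4 November 2027).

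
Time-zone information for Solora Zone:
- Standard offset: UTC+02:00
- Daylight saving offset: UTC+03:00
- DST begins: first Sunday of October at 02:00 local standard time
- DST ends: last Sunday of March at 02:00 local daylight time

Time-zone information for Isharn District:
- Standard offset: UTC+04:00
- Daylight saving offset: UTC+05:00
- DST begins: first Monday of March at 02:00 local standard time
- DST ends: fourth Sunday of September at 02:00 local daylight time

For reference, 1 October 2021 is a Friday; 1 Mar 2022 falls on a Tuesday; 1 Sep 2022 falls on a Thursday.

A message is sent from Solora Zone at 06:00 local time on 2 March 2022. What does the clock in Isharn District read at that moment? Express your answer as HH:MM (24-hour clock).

1 October 2021 is a Friday, so the first Sunday is October 3.
1 March 2022 is a Tuesday, so Sundays fall on 6, 13, 20, 27; the last is March 27.
2 March 2022 lies within the daylight-saving period (3 October 2021 – 27 March 2022), so Solora Zone is on daylight time, UTC+03:00.
06:00 Solora Zone − 3h = 03:00 UTC.
1 March 2022 is a Tuesday, so the first Monday is March 7.
1 September 2022 is a Thursday, so the first Sunday is September 4 and the fourth is September 25.
At the standard offset (UTC+04:00), 03:00 UTC + 4h = 07:00 Isharn District standard time.
The standard-time date in Isharn District, 2 March 2022, does not fall between 7 March and 25 September, so daylight saving is not in effect and Isharn District is at UTC+04:00.
03:00 UTC + 4h = 07:00 Isharn District.

07:00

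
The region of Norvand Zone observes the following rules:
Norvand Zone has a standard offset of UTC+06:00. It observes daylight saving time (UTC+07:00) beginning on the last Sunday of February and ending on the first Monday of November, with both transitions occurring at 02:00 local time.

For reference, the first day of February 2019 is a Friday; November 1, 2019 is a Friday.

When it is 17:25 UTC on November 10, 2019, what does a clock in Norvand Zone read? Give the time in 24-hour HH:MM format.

1 February 2019 is a Friday, so Sundays fall on 3, 10, 17, 24; the last is February 24.
1 November 2019 is a Friday, so the first Monday is November 4.
At the standard offset (UTC+06:00), 17:25 UTC + 6h = 23:25 Norvand Zone standard time.
The standard-time date in Norvand Zone, November 10, 2019, is outside the daylight-saving period (24 February – 4 November), so Norvand Zone is on standard time, UTC+06:00.
17:25 UTC + 6h = 23:25 local.

23:25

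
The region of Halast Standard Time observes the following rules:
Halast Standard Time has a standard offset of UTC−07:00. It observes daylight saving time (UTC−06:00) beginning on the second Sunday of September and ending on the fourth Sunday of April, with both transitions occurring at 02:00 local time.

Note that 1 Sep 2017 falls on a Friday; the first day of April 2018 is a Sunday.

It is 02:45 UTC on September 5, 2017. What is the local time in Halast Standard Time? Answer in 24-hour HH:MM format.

1 September 2017 is a Friday, so the first Sunday is September 3 and the second is September 10.
1 April 2018 is a Sunday, so the first Sunday is April 1 and the fourth is April 22.
At the standard offset (UTC−07:00), 02:45 UTC − 7h = 19:45 Halast Standard Time standard time (rolling into the previous day, 4 September 2017).
The standard-time date in Halast Standard Time, September 4, 2017, is outside the daylight-saving period (10 September 2017 – 22 April 2018), so Halast Standard Time is on standard time, UTC−07:00.
02:45 UTC − 7h = 19:45 local (rolling into the previous day, 4 September 2017).

19:45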